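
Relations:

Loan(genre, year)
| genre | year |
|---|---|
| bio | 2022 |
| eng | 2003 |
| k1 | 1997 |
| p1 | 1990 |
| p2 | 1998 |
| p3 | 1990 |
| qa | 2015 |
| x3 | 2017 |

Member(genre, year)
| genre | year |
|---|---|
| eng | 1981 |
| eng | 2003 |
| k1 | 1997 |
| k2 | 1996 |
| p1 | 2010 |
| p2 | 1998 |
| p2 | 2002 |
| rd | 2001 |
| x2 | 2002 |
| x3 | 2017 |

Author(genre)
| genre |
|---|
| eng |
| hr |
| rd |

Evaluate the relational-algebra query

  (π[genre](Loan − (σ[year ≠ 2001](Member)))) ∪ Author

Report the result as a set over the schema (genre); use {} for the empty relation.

{bio, eng, hr, p1, p3, qa, rd}

Apply σ_{year ≠ 2001}; surviving tuples: {(eng, 1981), (eng, 2003), (k1, 1997), (k2, 1996), (p1, 2010), (p2, 1998), (p2, 2002), (x2, 2002), (x3, 2017)}
Difference: {(bio, 2022), (eng, 2003), (k1, 1997), (p1, 1990), (p2, 1998), (p3, 1990), (qa, 2015), (x3, 2017)} with {(eng, 1981), (eng, 2003), (k1, 1997), (k2, 1996), (p1, 2010), (p2, 1998), (p2, 2002), (x2, 2002), (x3, 2017)} → {(bio, 2022), (p1, 1990), (p3, 1990), (qa, 2015)}
π_{genre} gives {bio, p1, p3, qa}.
Union: {bio, p1, p3, qa} with {eng, hr, rd} → {bio, eng, hr, p1, p3, qa, rd}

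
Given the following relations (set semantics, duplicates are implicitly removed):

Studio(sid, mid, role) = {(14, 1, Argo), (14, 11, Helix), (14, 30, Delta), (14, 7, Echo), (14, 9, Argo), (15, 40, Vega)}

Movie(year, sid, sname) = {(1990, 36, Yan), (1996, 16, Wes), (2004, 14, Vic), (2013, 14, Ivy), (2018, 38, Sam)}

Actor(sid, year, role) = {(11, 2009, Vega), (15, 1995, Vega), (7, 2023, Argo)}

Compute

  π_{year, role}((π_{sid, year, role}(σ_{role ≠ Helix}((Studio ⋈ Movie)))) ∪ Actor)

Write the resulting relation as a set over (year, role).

{(1995, Vega), (2004, Argo), (2004, Delta), (2004, Echo), (2009, Vega), (2013, Argo), (2013, Delta), (2013, Echo), (2023, Argo)}

Studio ⋈ Movie (natural join on sid): {(14, 1, Argo, 2004, Vic), (14, 1, Argo, 2013, Ivy), (14, 11, Helix, 2004, Vic), (14, 11, Helix, 2013, Ivy), (14, 30, Delta, 2004, Vic), (14, 30, Delta, 2013, Ivy), (14, 7, Echo, 2004, Vic), (14, 7, Echo, 2013, Ivy), (14, 9, Argo, 2004, Vic), (14, 9, Argo, 2013, Ivy)}
Filtering on role ≠ Helix leaves {(14, 1, Argo, 2004, Vic), (14, 1, Argo, 2013, Ivy), (14, 30, Delta, 2004, Vic), (14, 30, Delta, 2013, Ivy), (14, 7, Echo, 2004, Vic), (14, 7, Echo, 2013, Ivy), (14, 9, Argo, 2004, Vic), (14, 9, Argo, 2013, Ivy)}.
π_{sid, year, role} gives {(14, 2004, Argo), (14, 2004, Delta), (14, 2004, Echo), (14, 2013, Argo), (14, 2013, Delta), (14, 2013, Echo)} (2 duplicate(s) eliminated).
Union: {(14, 2004, Argo), (14, 2004, Delta), (14, 2004, Echo), (14, 2013, Argo), (14, 2013, Delta), (14, 2013, Echo)} with {(11, 2009, Vega), (15, 1995, Vega), (7, 2023, Argo)} → {(11, 2009, Vega), (14, 2004, Argo), (14, 2004, Delta), (14, 2004, Echo), (14, 2013, Argo), (14, 2013, Delta), (14, 2013, Echo), (15, 1995, Vega), (7, 2023, Argo)}
π_{year, role} gives {(1995, Vega), (2004, Argo), (2004, Delta), (2004, Echo), (2009, Vega), (2013, Argo), (2013, Delta), (2013, Echo), (2023, Argo)}.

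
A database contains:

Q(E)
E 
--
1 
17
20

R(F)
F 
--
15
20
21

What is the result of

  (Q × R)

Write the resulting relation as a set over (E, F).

{(1, 15), (1, 20), (1, 21), (17, 15), (17, 20), (17, 21), (20, 15), (20, 20), (20, 21)}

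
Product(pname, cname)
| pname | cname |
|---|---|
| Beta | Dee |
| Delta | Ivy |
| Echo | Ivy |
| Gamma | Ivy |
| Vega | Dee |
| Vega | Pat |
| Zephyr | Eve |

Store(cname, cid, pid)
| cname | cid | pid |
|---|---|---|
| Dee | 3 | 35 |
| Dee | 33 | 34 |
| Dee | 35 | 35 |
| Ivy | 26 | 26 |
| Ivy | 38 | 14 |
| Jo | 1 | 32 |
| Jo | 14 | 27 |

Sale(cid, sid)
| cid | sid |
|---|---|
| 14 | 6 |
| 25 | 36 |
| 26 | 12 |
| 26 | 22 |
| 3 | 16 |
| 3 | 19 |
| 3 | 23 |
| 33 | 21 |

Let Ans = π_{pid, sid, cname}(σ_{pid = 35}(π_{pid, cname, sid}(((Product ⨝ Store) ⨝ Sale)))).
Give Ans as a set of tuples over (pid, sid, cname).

{(35, 16, Dee), (35, 19, Dee), (35, 23, Dee)}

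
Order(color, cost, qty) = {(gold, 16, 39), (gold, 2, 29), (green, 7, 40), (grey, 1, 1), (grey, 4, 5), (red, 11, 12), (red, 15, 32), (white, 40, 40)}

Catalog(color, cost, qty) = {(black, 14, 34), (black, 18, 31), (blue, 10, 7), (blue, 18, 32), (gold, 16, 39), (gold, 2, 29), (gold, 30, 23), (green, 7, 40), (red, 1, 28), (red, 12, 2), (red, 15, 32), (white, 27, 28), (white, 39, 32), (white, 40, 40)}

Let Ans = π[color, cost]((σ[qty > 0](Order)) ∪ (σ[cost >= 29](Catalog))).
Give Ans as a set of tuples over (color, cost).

{(gold, 16), (gold, 2), (gold, 30), (green, 7), (grey, 1), (grey, 4), (red, 11), (red, 15), (white, 39), (white, 40)}

Apply σ_{qty > 0}; surviving tuples: {(gold, 16, 39), (gold, 2, 29), (green, 7, 40), (grey, 1, 1), (grey, 4, 5), (red, 11, 12), (red, 15, 32), (white, 40, 40)}
Apply σ_{cost >= 29}; surviving tuples: {(gold, 30, 23), (white, 39, 32), (white, 40, 40)}
Union: {(gold, 16, 39), (gold, 2, 29), (green, 7, 40), (grey, 1, 1), (grey, 4, 5), (red, 11, 12), (red, 15, 32), (white, 40, 40)} with {(gold, 30, 23), (white, 39, 32), (white, 40, 40)} → {(gold, 16, 39), (gold, 2, 29), (gold, 30, 23), (green, 7, 40), (grey, 1, 1), (grey, 4, 5), (red, 11, 12), (red, 15, 32), (white, 39, 32), (white, 40, 40)}
π[color, cost]: project onto (color, cost) → {(gold, 16), (gold, 2), (gold, 30), (green, 7), (grey, 1), (grey, 4), (red, 11), (red, 15), (white, 39), (white, 40)}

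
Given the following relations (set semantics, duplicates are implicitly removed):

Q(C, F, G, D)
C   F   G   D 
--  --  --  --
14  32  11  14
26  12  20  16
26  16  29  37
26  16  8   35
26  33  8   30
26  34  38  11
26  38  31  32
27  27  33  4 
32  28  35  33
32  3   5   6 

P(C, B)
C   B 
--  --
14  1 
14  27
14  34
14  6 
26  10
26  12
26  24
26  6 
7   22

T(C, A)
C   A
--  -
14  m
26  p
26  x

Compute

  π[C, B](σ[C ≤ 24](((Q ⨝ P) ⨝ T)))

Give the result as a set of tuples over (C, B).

{(14, 1), (14, 27), (14, 34), (14, 6)}

Q ⋈ P (natural join on C): {(14, 32, 11, 14, 1), (14, 32, 11, 14, 27), (14, 32, 11, 14, 34), (14, 32, 11, 14, 6), (26, 12, 20, 16, 10), (26, 12, 20, 16, 12), (26, 12, 20, 16, 24), (26, 12, 20, 16, 6), (26, 16, 29, 37, 10), (26, 16, 29, 37, 12), (26, 16, 29, 37, 24), (26, 16, 29, 37, 6), (26, 16, 8, 35, 10), (26, 16, 8, 35, 12), (26, 16, 8, 35, 24), (26, 16, 8, 35, 6), (26, 33, 8, 30, 10), (26, 33, 8, 30, 12), (26, 33, 8, 30, 24), (26, 33, 8, 30, 6), (26, 34, 38, 11, 10), (26, 34, 38, 11, 12), (26, 34, 38, 11, 24), (26, 34, 38, 11, 6), (26, 38, 31, 32, 10), (26, 38, 31, 32, 12), (26, 38, 31, 32, 24), (26, 38, 31, 32, 6)}
(Q ⨝ P) ⋈ T (natural join on C): {(14, 32, 11, 14, 1, m), (14, 32, 11, 14, 27, m), (14, 32, 11, 14, 34, m), (14, 32, 11, 14, 6, m), (26, 12, 20, 16, 10, p), (26, 12, 20, 16, 10, x), (26, 12, 20, 16, 12, p), (26, 12, 20, 16, 12, x), (26, 12, 20, 16, 24, p), (26, 12, 20, 16, 24, x), (26, 12, 20, 16, 6, p), (26, 12, 20, 16, 6, x), (26, 16, 29, 37, 10, p), (26, 16, 29, 37, 10, x), (26, 16, 29, 37, 12, p), (26, 16, 29, 37, 12, x), (26, 16, 29, 37, 24, p), (26, 16, 29, 37, 24, x), (26, 16, 29, 37, 6, p), (26, 16, 29, 37, 6, x), (26, 16, 8, 35, 10, p), (26, 16, 8, 35, 10, x), (26, 16, 8, 35, 12, p), (26, 16, 8, 35, 12, x), (26, 16, 8, 35, 24, p), (26, 16, 8, 35, 24, x), (26, 16, 8, 35, 6, p), (26, 16, 8, 35, 6, x), (26, 33, 8, 30, 10, p), (26, 33, 8, 30, 10, x), (26, 33, 8, 30, 12, p), (26, 33, 8, 30, 12, x), (26, 33, 8, 30, 24, p), (26, 33, 8, 30, 24, x), (26, 33, 8, 30, 6, p), (26, 33, 8, 30, 6, x), (26, 34, 38, 11, 10, p), (26, 34, 38, 11, 10, x), (26, 34, 38, 11, 12, p), (26, 34, 38, 11, 12, x), (26, 34, 38, 11, 24, p), (26, 34, 38, 11, 24, x), (26, 34, 38, 11, 6, p), (26, 34, 38, 11, 6, x), (26, 38, 31, 32, 10, p), (26, 38, 31, 32, 10, x), (26, 38, 31, 32, 12, p), (26, 38, 31, 32, 12, x), (26, 38, 31, 32, 24, p), (26, 38, 31, 32, 24, x), (26, 38, 31, 32, 6, p), (26, 38, 31, 32, 6, x)}
Selection C ≤ 24: {(14, 32, 11, 14, 1, m), (14, 32, 11, 14, 27, m), (14, 32, 11, 14, 34, m), (14, 32, 11, 14, 6, m)}
Projecting to C, B: {(14, 1), (14, 27), (14, 34), (14, 6)}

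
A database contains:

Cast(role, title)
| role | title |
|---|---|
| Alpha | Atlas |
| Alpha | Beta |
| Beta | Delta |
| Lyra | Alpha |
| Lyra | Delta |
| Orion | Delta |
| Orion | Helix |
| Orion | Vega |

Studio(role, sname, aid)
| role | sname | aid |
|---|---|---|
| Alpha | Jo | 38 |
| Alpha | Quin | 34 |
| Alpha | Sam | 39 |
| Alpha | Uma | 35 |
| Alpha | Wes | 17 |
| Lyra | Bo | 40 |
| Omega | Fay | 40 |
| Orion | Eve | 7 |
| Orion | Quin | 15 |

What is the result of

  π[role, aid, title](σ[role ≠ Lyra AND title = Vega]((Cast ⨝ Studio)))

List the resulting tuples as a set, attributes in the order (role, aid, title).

{(Orion, 15, Vega), (Orion, 7, Vega)}

Natural join on role: {(Alpha, Atlas, Jo, 38), (Alpha, Atlas, Quin, 34), (Alpha, Atlas, Sam, 39), (Alpha, Atlas, Uma, 35), (Alpha, Atlas, Wes, 17), (Alpha, Beta, Jo, 38), (Alpha, Beta, Quin, 34), (Alpha, Beta, Sam, 39), (Alpha, Beta, Uma, 35), (Alpha, Beta, Wes, 17), (Lyra, Alpha, Bo, 40), (Lyra, Delta, Bo, 40), (Orion, Delta, Eve, 7), (Orion, Delta, Quin, 15), (Orion, Helix, Eve, 7), (Orion, Helix, Quin, 15), (Orion, Vega, Eve, 7), (Orion, Vega, Quin, 15)}
Filtering on role ≠ Lyra AND title = Vega leaves {(Orion, Vega, Eve, 7), (Orion, Vega, Quin, 15)}.
π[role, aid, title]: project onto (role, aid, title) → {(Orion, 15, Vega), (Orion, 7, Vega)}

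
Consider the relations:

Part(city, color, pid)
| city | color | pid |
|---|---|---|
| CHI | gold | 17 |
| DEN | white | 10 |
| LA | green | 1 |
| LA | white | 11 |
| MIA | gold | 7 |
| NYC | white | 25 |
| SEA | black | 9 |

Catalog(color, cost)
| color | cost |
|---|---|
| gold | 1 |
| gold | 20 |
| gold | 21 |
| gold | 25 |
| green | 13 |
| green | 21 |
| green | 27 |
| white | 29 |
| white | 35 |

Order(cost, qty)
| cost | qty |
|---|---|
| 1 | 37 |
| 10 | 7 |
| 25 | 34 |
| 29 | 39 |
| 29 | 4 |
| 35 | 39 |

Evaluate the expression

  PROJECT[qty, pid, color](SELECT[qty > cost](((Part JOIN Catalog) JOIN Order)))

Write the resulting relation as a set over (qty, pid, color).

Part ⋈ Catalog (natural join on color): {(CHI, gold, 17, 1), (CHI, gold, 17, 20), (CHI, gold, 17, 21), (CHI, gold, 17, 25), (DEN, white, 10, 29), (DEN, white, 10, 35), (LA, green, 1, 13), (LA, green, 1, 21), (LA, green, 1, 27), (LA, white, 11, 29), (LA, white, 11, 35), (MIA, gold, 7, 1), (MIA, gold, 7, 20), (MIA, gold, 7, 21), (MIA, gold, 7, 25), (NYC, white, 25, 29), (NYC, white, 25, 35)}
(Part JOIN Catalog) ⋈ Order (natural join on cost): {(CHI, gold, 17, 1, 37), (CHI, gold, 17, 25, 34), (DEN, white, 10, 29, 39), (DEN, white, 10, 29, 4), (DEN, white, 10, 35, 39), (LA, white, 11, 29, 39), (LA, white, 11, 29, 4), (LA, white, 11, 35, 39), (MIA, gold, 7, 1, 37), (MIA, gold, 7, 25, 34), (NYC, white, 25, 29, 39), (NYC, white, 25, 29, 4), (NYC, white, 25, 35, 39)}
Apply σ_{qty > cost}; surviving tuples: {(CHI, gold, 17, 1, 37), (CHI, gold, 17, 25, 34), (DEN, white, 10, 29, 39), (DEN, white, 10, 35, 39), (LA, white, 11, 29, 39), (LA, white, 11, 35, 39), (MIA, gold, 7, 1, 37), (MIA, gold, 7, 25, 34), (NYC, white, 25, 29, 39), (NYC, white, 25, 35, 39)}
π[qty, pid, color]: project onto (qty, pid, color) (3 duplicate(s) eliminated) → {(34, 17, gold), (34, 7, gold), (37, 17, gold), (37, 7, gold), (39, 10, white), (39, 11, white), (39, 25, white)}

{(34, 17, gold), (34, 7, gold), (37, 17, gold), (37, 7, gold), (39, 10, white), (39, 11, white), (39, 25, white)}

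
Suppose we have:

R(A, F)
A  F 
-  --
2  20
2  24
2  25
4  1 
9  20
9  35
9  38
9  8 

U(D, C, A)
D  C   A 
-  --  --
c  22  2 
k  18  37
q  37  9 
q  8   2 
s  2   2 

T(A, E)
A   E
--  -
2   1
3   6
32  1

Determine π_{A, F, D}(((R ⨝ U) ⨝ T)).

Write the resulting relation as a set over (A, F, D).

{(2, 20, c), (2, 20, q), (2, 20, s), (2, 24, c), (2, 24, q), (2, 24, s), (2, 25, c), (2, 25, q), (2, 25, s)}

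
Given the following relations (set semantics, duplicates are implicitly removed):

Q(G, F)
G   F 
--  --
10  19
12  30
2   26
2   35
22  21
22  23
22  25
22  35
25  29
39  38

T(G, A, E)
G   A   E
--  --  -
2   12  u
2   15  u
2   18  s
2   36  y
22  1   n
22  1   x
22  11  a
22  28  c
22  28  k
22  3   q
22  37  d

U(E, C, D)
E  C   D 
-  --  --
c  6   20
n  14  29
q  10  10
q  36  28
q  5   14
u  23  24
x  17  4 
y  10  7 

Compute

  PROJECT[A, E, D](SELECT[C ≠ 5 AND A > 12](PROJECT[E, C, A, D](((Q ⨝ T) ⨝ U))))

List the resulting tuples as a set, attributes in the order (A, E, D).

Natural join on G: {(2, 26, 12, u), (2, 26, 15, u), (2, 26, 18, s), (2, 26, 36, y), (2, 35, 12, u), (2, 35, 15, u), (2, 35, 18, s), (2, 35, 36, y), (22, 21, 1, n), (22, 21, 1, x), (22, 21, 11, a), (22, 21, 28, c), (22, 21, 28, k), (22, 21, 3, q), (22, 21, 37, d), (22, 23, 1, n), (22, 23, 1, x), (22, 23, 11, a), (22, 23, 28, c), (22, 23, 28, k), (22, 23, 3, q), (22, 23, 37, d), (22, 25, 1, n), (22, 25, 1, x), (22, 25, 11, a), (22, 25, 28, c), (22, 25, 28, k), (22, 25, 3, q), (22, 25, 37, d), (22, 35, 1, n), (22, 35, 1, x), (22, 35, 11, a), (22, 35, 28, c), (22, 35, 28, k), (22, 35, 3, q), (22, 35, 37, d)}
Natural join on E: {(2, 26, 12, u, 23, 24), (2, 26, 15, u, 23, 24), (2, 26, 36, y, 10, 7), (2, 35, 12, u, 23, 24), (2, 35, 15, u, 23, 24), (2, 35, 36, y, 10, 7), (22, 21, 1, n, 14, 29), (22, 21, 1, x, 17, 4), (22, 21, 28, c, 6, 20), (22, 21, 3, q, 10, 10), (22, 21, 3, q, 36, 28), (22, 21, 3, q, 5, 14), (22, 23, 1, n, 14, 29), (22, 23, 1, x, 17, 4), (22, 23, 28, c, 6, 20), (22, 23, 3, q, 10, 10), (22, 23, 3, q, 36, 28), (22, 23, 3, q, 5, 14), (22, 25, 1, n, 14, 29), (22, 25, 1, x, 17, 4), (22, 25, 28, c, 6, 20), (22, 25, 3, q, 10, 10), (22, 25, 3, q, 36, 28), (22, 25, 3, q, 5, 14), (22, 35, 1, n, 14, 29), (22, 35, 1, x, 17, 4), (22, 35, 28, c, 6, 20), (22, 35, 3, q, 10, 10), (22, 35, 3, q, 36, 28), (22, 35, 3, q, 5, 14)}
Keep only column(s) E, C, A, D (21 duplicate(s) eliminated): {(c, 6, 28, 20), (n, 14, 1, 29), (q, 10, 3, 10), (q, 36, 3, 28), (q, 5, 3, 14), (u, 23, 12, 24), (u, 23, 15, 24), (x, 17, 1, 4), (y, 10, 36, 7)}
Selection C ≠ 5 AND A > 12: {(c, 6, 28, 20), (u, 23, 15, 24), (y, 10, 36, 7)}
Keep only column(s) A, E, D: {(15, u, 24), (28, c, 20), (36, y, 7)}

{(15, u, 24), (28, c, 20), (36, y, 7)}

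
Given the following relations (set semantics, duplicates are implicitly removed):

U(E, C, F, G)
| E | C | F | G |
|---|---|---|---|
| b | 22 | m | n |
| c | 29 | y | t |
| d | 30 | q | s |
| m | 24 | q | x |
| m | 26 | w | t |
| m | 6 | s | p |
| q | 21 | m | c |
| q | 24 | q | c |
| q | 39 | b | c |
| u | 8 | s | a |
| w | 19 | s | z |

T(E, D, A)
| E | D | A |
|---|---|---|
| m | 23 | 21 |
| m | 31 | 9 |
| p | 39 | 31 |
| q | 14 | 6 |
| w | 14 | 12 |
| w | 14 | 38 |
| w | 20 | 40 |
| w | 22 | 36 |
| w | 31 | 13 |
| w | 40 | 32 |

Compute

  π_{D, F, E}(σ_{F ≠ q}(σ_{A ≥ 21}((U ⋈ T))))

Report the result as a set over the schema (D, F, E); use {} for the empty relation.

{(14, s, w), (20, s, w), (22, s, w), (23, s, m), (23, w, m), (40, s, w)}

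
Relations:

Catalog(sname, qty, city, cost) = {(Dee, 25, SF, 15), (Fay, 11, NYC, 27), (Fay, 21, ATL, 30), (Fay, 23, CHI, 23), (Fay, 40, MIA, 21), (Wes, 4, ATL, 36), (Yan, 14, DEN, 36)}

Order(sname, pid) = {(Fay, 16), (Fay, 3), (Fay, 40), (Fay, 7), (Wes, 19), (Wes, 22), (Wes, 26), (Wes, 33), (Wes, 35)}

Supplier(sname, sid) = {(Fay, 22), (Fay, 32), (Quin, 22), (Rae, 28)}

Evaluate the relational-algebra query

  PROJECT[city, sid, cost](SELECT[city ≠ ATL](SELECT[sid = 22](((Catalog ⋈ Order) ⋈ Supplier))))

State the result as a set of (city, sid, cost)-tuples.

Natural join on sname: {(Fay, 11, NYC, 27, 16), (Fay, 11, NYC, 27, 3), (Fay, 11, NYC, 27, 40), (Fay, 11, NYC, 27, 7), (Fay, 21, ATL, 30, 16), (Fay, 21, ATL, 30, 3), (Fay, 21, ATL, 30, 40), (Fay, 21, ATL, 30, 7), (Fay, 23, CHI, 23, 16), (Fay, 23, CHI, 23, 3), (Fay, 23, CHI, 23, 40), (Fay, 23, CHI, 23, 7), (Fay, 40, MIA, 21, 16), (Fay, 40, MIA, 21, 3), (Fay, 40, MIA, 21, 40), (Fay, 40, MIA, 21, 7), (Wes, 4, ATL, 36, 19), (Wes, 4, ATL, 36, 22), (Wes, 4, ATL, 36, 26), (Wes, 4, ATL, 36, 33), (Wes, 4, ATL, 36, 35)}
Natural join on sname: {(Fay, 11, NYC, 27, 16, 22), (Fay, 11, NYC, 27, 16, 32), (Fay, 11, NYC, 27, 3, 22), (Fay, 11, NYC, 27, 3, 32), (Fay, 11, NYC, 27, 40, 22), (Fay, 11, NYC, 27, 40, 32), (Fay, 11, NYC, 27, 7, 22), (Fay, 11, NYC, 27, 7, 32), (Fay, 21, ATL, 30, 16, 22), (Fay, 21, ATL, 30, 16, 32), (Fay, 21, ATL, 30, 3, 22), (Fay, 21, ATL, 30, 3, 32), (Fay, 21, ATL, 30, 40, 22), (Fay, 21, ATL, 30, 40, 32), (Fay, 21, ATL, 30, 7, 22), (Fay, 21, ATL, 30, 7, 32), (Fay, 23, CHI, 23, 16, 22), (Fay, 23, CHI, 23, 16, 32), (Fay, 23, CHI, 23, 3, 22), (Fay, 23, CHI, 23, 3, 32), (Fay, 23, CHI, 23, 40, 22), (Fay, 23, CHI, 23, 40, 32), (Fay, 23, CHI, 23, 7, 22), (Fay, 23, CHI, 23, 7, 32), (Fay, 40, MIA, 21, 16, 22), (Fay, 40, MIA, 21, 16, 32), (Fay, 40, MIA, 21, 3, 22), (Fay, 40, MIA, 21, 3, 32), (Fay, 40, MIA, 21, 40, 22), (Fay, 40, MIA, 21, 40, 32), (Fay, 40, MIA, 21, 7, 22), (Fay, 40, MIA, 21, 7, 32)}
Filtering on sid = 22 leaves {(Fay, 11, NYC, 27, 16, 22), (Fay, 11, NYC, 27, 3, 22), (Fay, 11, NYC, 27, 40, 22), (Fay, 11, NYC, 27, 7, 22), (Fay, 21, ATL, 30, 16, 22), (Fay, 21, ATL, 30, 3, 22), (Fay, 21, ATL, 30, 40, 22), (Fay, 21, ATL, 30, 7, 22), (Fay, 23, CHI, 23, 16, 22), (Fay, 23, CHI, 23, 3, 22), (Fay, 23, CHI, 23, 40, 22), (Fay, 23, CHI, 23, 7, 22), (Fay, 40, MIA, 21, 16, 22), (Fay, 40, MIA, 21, 3, 22), (Fay, 40, MIA, 21, 40, 22), (Fay, 40, MIA, 21, 7, 22)}.
Filtering on city ≠ ATL leaves {(Fay, 11, NYC, 27, 16, 22), (Fay, 11, NYC, 27, 3, 22), (Fay, 11, NYC, 27, 40, 22), (Fay, 11, NYC, 27, 7, 22), (Fay, 23, CHI, 23, 16, 22), (Fay, 23, CHI, 23, 3, 22), (Fay, 23, CHI, 23, 40, 22), (Fay, 23, CHI, 23, 7, 22), (Fay, 40, MIA, 21, 16, 22), (Fay, 40, MIA, 21, 3, 22), (Fay, 40, MIA, 21, 40, 22), (Fay, 40, MIA, 21, 7, 22)}.
Projecting to city, sid, cost (9 duplicate(s) eliminated): {(CHI, 22, 23), (MIA, 22, 21), (NYC, 22, 27)}

{(CHI, 22, 23), (MIA, 22, 21), (NYC, 22, 27)}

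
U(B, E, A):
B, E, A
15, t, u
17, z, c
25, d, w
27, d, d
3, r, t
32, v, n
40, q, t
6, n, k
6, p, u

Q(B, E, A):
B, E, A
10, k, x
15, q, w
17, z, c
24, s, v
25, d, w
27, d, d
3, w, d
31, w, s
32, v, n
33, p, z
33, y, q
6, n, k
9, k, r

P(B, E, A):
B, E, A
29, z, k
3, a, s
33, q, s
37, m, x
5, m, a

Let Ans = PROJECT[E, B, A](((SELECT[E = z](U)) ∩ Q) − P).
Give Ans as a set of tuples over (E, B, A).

{(z, 17, c)}

Selection E = z: {(17, z, c)}
Intersection: {(17, z, c)} with {(10, k, x), (15, q, w), (17, z, c), (24, s, v), (25, d, w), (27, d, d), (3, w, d), (31, w, s), (32, v, n), (33, p, z), (33, y, q), (6, n, k), (9, k, r)} → {(17, z, c)}
Difference: {(17, z, c)} with {(29, z, k), (3, a, s), (33, q, s), (37, m, x), (5, m, a)} → {(17, z, c)}
π[E, B, A]: project onto (E, B, A) → {(z, 17, c)}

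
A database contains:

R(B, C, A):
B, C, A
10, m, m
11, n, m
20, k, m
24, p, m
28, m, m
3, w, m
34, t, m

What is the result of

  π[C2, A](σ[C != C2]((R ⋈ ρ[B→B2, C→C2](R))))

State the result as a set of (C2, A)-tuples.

{(k, m), (m, m), (n, m), (p, m), (t, m), (w, m)}

ρ[B→B2, C→C2]: schema becomes (B2, C2, A); tuples unchanged.
Natural join on A: {(10, m, m, 10, m), (10, m, m, 11, n), (10, m, m, 20, k), (10, m, m, 24, p), (10, m, m, 28, m), (10, m, m, 3, w), (10, m, m, 34, t), (11, n, m, 10, m), (11, n, m, 11, n), (11, n, m, 20, k), (11, n, m, 24, p), (11, n, m, 28, m), (11, n, m, 3, w), (11, n, m, 34, t), (20, k, m, 10, m), (20, k, m, 11, n), (20, k, m, 20, k), (20, k, m, 24, p), (20, k, m, 28, m), (20, k, m, 3, w), (20, k, m, 34, t), (24, p, m, 10, m), (24, p, m, 11, n), (24, p, m, 20, k), (24, p, m, 24, p), (24, p, m, 28, m), (24, p, m, 3, w), (24, p, m, 34, t), (28, m, m, 10, m), (28, m, m, 11, n), (28, m, m, 20, k), (28, m, m, 24, p), (28, m, m, 28, m), (28, m, m, 3, w), (28, m, m, 34, t), (3, w, m, 10, m), (3, w, m, 11, n), (3, w, m, 20, k), (3, w, m, 24, p), (3, w, m, 28, m), (3, w, m, 3, w), (3, w, m, 34, t), (34, t, m, 10, m), (34, t, m, 11, n), (34, t, m, 20, k), (34, t, m, 24, p), (34, t, m, 28, m), (34, t, m, 3, w), (34, t, m, 34, t)}
Selection C != C2: {(10, m, m, 11, n), (10, m, m, 20, k), (10, m, m, 24, p), (10, m, m, 3, w), (10, m, m, 34, t), (11, n, m, 10, m), (11, n, m, 20, k), (11, n, m, 24, p), (11, n, m, 28, m), (11, n, m, 3, w), (11, n, m, 34, t), (20, k, m, 10, m), (20, k, m, 11, n), (20, k, m, 24, p), (20, k, m, 28, m), (20, k, m, 3, w), (20, k, m, 34, t), (24, p, m, 10, m), (24, p, m, 11, n), (24, p, m, 20, k), (24, p, m, 28, m), (24, p, m, 3, w), (24, p, m, 34, t), (28, m, m, 11, n), (28, m, m, 20, k), (28, m, m, 24, p), (28, m, m, 3, w), (28, m, m, 34, t), (3, w, m, 10, m), (3, w, m, 11, n), (3, w, m, 20, k), (3, w, m, 24, p), (3, w, m, 28, m), (3, w, m, 34, t), (34, t, m, 10, m), (34, t, m, 11, n), (34, t, m, 20, k), (34, t, m, 24, p), (34, t, m, 28, m), (34, t, m, 3, w)}
Keep only column(s) C2, A (34 duplicate(s) eliminated): {(k, m), (m, m), (n, m), (p, m), (t, m), (w, m)}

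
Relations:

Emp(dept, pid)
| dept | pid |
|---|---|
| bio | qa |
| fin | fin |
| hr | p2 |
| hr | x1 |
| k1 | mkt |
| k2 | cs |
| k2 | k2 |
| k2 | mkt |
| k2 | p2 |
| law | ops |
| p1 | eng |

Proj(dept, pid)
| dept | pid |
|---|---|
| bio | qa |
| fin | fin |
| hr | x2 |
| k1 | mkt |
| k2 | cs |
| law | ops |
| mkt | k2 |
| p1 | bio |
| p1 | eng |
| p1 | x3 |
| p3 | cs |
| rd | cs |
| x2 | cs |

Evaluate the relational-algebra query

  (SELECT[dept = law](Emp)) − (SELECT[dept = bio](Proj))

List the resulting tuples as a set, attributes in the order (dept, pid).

Apply σ_{dept = law}; surviving tuples: {(law, ops)}
Apply σ_{dept = bio}; surviving tuples: {(bio, qa)}
Set difference of the two operands is {(law, ops)}.

{(law, ops)}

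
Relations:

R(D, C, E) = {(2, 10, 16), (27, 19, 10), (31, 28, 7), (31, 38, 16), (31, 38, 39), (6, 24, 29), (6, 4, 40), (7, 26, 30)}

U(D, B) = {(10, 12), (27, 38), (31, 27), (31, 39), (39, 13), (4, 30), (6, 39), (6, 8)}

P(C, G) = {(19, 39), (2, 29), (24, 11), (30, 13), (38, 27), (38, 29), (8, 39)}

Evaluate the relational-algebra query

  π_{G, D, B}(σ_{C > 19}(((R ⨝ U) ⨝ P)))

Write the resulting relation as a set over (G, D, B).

{(11, 6, 39), (11, 6, 8), (27, 31, 27), (27, 31, 39), (29, 31, 27), (29, 31, 39)}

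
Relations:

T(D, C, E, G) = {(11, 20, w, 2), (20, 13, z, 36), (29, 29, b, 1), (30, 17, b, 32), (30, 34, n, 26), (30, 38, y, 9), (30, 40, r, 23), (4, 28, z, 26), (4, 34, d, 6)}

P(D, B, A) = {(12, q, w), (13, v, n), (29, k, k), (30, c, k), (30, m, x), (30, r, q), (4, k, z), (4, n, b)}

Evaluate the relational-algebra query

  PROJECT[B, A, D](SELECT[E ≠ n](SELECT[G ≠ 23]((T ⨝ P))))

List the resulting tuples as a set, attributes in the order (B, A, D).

T ⋈ P (natural join on D): {(29, 29, b, 1, k, k), (30, 17, b, 32, c, k), (30, 17, b, 32, m, x), (30, 17, b, 32, r, q), (30, 34, n, 26, c, k), (30, 34, n, 26, m, x), (30, 34, n, 26, r, q), (30, 38, y, 9, c, k), (30, 38, y, 9, m, x), (30, 38, y, 9, r, q), (30, 40, r, 23, c, k), (30, 40, r, 23, m, x), (30, 40, r, 23, r, q), (4, 28, z, 26, k, z), (4, 28, z, 26, n, b), (4, 34, d, 6, k, z), (4, 34, d, 6, n, b)}
Selection G ≠ 23: {(29, 29, b, 1, k, k), (30, 17, b, 32, c, k), (30, 17, b, 32, m, x), (30, 17, b, 32, r, q), (30, 34, n, 26, c, k), (30, 34, n, 26, m, x), (30, 34, n, 26, r, q), (30, 38, y, 9, c, k), (30, 38, y, 9, m, x), (30, 38, y, 9, r, q), (4, 28, z, 26, k, z), (4, 28, z, 26, n, b), (4, 34, d, 6, k, z), (4, 34, d, 6, n, b)}
Selection E ≠ n: {(29, 29, b, 1, k, k), (30, 17, b, 32, c, k), (30, 17, b, 32, m, x), (30, 17, b, 32, r, q), (30, 38, y, 9, c, k), (30, 38, y, 9, m, x), (30, 38, y, 9, r, q), (4, 28, z, 26, k, z), (4, 28, z, 26, n, b), (4, 34, d, 6, k, z), (4, 34, d, 6, n, b)}
Keep only column(s) B, A, D (5 duplicate(s) eliminated): {(c, k, 30), (k, k, 29), (k, z, 4), (m, x, 30), (n, b, 4), (r, q, 30)}

{(c, k, 30), (k, k, 29), (k, z, 4), (m, x, 30), (n, b, 4), (r, q, 30)}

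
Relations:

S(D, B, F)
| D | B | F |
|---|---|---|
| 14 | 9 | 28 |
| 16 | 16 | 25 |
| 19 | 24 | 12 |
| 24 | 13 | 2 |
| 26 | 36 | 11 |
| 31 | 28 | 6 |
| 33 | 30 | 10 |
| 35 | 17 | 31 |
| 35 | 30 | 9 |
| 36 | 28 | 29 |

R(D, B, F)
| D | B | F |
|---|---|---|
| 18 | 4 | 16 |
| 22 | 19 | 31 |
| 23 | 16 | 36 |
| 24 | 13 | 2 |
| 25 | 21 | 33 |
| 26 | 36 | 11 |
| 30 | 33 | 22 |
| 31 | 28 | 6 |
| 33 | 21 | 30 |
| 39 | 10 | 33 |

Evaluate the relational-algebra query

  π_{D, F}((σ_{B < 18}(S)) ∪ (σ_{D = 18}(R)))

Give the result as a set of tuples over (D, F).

{(14, 28), (16, 25), (18, 16), (24, 2), (35, 31)}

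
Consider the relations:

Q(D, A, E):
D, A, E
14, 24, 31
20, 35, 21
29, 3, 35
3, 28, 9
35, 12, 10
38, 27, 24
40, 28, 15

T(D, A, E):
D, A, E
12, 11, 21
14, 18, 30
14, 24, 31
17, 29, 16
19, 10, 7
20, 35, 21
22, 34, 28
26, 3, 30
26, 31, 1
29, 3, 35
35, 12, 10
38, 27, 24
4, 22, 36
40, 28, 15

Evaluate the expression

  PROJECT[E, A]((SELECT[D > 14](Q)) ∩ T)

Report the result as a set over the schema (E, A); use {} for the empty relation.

Filtering on D > 14 leaves {(20, 35, 21), (29, 3, 35), (35, 12, 10), (38, 27, 24), (40, 28, 15)}.
Taking the intersection: {(20, 35, 21), (29, 3, 35), (35, 12, 10), (38, 27, 24), (40, 28, 15)}
π[E, A]: project onto (E, A) → {(10, 12), (15, 28), (21, 35), (24, 27), (35, 3)}

{(10, 12), (15, 28), (21, 35), (24, 27), (35, 3)}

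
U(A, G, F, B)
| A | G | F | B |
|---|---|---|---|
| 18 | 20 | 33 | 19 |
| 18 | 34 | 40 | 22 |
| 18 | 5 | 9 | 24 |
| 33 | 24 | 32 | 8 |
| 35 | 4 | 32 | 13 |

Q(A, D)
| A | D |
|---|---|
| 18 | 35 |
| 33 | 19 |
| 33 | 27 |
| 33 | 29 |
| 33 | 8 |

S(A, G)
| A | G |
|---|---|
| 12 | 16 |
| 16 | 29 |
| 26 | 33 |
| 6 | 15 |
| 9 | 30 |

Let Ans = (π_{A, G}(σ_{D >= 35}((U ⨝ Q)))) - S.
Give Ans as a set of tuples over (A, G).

U ⋈ Q (natural join on A): {(18, 20, 33, 19, 35), (18, 34, 40, 22, 35), (18, 5, 9, 24, 35), (33, 24, 32, 8, 19), (33, 24, 32, 8, 27), (33, 24, 32, 8, 29), (33, 24, 32, 8, 8)}
Selection D >= 35: {(18, 20, 33, 19, 35), (18, 34, 40, 22, 35), (18, 5, 9, 24, 35)}
Keep only column(s) A, G: {(18, 20), (18, 34), (18, 5)}
Taking the difference: {(18, 20), (18, 34), (18, 5)}

{(18, 20), (18, 34), (18, 5)}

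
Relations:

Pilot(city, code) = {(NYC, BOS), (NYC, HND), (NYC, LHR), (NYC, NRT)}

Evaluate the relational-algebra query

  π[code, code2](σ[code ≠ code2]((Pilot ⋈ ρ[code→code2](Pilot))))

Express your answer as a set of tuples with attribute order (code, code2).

{(BOS, HND), (BOS, LHR), (BOS, NRT), (HND, BOS), (HND, LHR), (HND, NRT), (LHR, BOS), (LHR, HND), (LHR, NRT), (NRT, BOS), (NRT, HND), (NRT, LHR)}

ρ[code→code2]: schema becomes (city, code2); tuples unchanged.
Joining Pilot and ρ[code→code2](Pilot) on city yields {(NYC, BOS, BOS), (NYC, BOS, HND), (NYC, BOS, LHR), (NYC, BOS, NRT), (NYC, HND, BOS), (NYC, HND, HND), (NYC, HND, LHR), (NYC, HND, NRT), (NYC, LHR, BOS), (NYC, LHR, HND), (NYC, LHR, LHR), (NYC, LHR, NRT), (NYC, NRT, BOS), (NYC, NRT, HND), (NYC, NRT, LHR), (NYC, NRT, NRT)}.
σ[code ≠ code2]: keep tuples satisfying code ≠ code2 → {(NYC, BOS, HND), (NYC, BOS, LHR), (NYC, BOS, NRT), (NYC, HND, BOS), (NYC, HND, LHR), (NYC, HND, NRT), (NYC, LHR, BOS), (NYC, LHR, HND), (NYC, LHR, NRT), (NYC, NRT, BOS), (NYC, NRT, HND), (NYC, NRT, LHR)}
Projecting to code, code2: {(BOS, HND), (BOS, LHR), (BOS, NRT), (HND, BOS), (HND, LHR), (HND, NRT), (LHR, BOS), (LHR, HND), (LHR, NRT), (NRT, BOS), (NRT, HND), (NRT, LHR)}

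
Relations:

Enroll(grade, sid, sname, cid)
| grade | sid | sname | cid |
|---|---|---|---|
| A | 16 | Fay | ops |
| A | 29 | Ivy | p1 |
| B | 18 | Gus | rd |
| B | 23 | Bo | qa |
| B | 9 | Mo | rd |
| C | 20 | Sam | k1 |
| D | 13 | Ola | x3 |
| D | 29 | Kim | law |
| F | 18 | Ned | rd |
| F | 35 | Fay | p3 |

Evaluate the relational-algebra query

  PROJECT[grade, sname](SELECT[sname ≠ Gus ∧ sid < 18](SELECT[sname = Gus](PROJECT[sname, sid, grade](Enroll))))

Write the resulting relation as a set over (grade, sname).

{}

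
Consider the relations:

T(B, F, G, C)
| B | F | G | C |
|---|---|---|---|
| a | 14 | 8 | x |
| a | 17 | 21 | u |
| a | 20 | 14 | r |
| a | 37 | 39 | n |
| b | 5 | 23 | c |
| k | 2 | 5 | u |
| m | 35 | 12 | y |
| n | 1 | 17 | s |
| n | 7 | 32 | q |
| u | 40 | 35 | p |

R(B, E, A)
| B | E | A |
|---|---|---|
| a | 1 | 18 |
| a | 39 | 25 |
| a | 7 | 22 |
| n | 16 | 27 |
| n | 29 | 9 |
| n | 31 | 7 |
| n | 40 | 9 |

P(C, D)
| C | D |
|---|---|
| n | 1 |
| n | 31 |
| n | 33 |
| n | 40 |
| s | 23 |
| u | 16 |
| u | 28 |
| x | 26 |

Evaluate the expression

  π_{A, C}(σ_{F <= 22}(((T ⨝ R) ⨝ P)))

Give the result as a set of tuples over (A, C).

{(18, u), (18, x), (22, u), (22, x), (25, u), (25, x), (27, s), (7, s), (9, s)}

Joining T and R on B yields {(a, 14, 8, x, 1, 18), (a, 14, 8, x, 39, 25), (a, 14, 8, x, 7, 22), (a, 17, 21, u, 1, 18), (a, 17, 21, u, 39, 25), (a, 17, 21, u, 7, 22), (a, 20, 14, r, 1, 18), (a, 20, 14, r, 39, 25), (a, 20, 14, r, 7, 22), (a, 37, 39, n, 1, 18), (a, 37, 39, n, 39, 25), (a, 37, 39, n, 7, 22), (n, 1, 17, s, 16, 27), (n, 1, 17, s, 29, 9), (n, 1, 17, s, 31, 7), (n, 1, 17, s, 40, 9), (n, 7, 32, q, 16, 27), (n, 7, 32, q, 29, 9), (n, 7, 32, q, 31, 7), (n, 7, 32, q, 40, 9)}.
Joining (T ⨝ R) and P on C yields {(a, 14, 8, x, 1, 18, 26), (a, 14, 8, x, 39, 25, 26), (a, 14, 8, x, 7, 22, 26), (a, 17, 21, u, 1, 18, 16), (a, 17, 21, u, 1, 18, 28), (a, 17, 21, u, 39, 25, 16), (a, 17, 21, u, 39, 25, 28), (a, 17, 21, u, 7, 22, 16), (a, 17, 21, u, 7, 22, 28), (a, 37, 39, n, 1, 18, 1), (a, 37, 39, n, 1, 18, 31), (a, 37, 39, n, 1, 18, 33), (a, 37, 39, n, 1, 18, 40), (a, 37, 39, n, 39, 25, 1), (a, 37, 39, n, 39, 25, 31), (a, 37, 39, n, 39, 25, 33), (a, 37, 39, n, 39, 25, 40), (a, 37, 39, n, 7, 22, 1), (a, 37, 39, n, 7, 22, 31), (a, 37, 39, n, 7, 22, 33), (a, 37, 39, n, 7, 22, 40), (n, 1, 17, s, 16, 27, 23), (n, 1, 17, s, 29, 9, 23), (n, 1, 17, s, 31, 7, 23), (n, 1, 17, s, 40, 9, 23)}.
σ[F <= 22]: keep tuples satisfying F <= 22 → {(a, 14, 8, x, 1, 18, 26), (a, 14, 8, x, 39, 25, 26), (a, 14, 8, x, 7, 22, 26), (a, 17, 21, u, 1, 18, 16), (a, 17, 21, u, 1, 18, 28), (a, 17, 21, u, 39, 25, 16), (a, 17, 21, u, 39, 25, 28), (a, 17, 21, u, 7, 22, 16), (a, 17, 21, u, 7, 22, 28), (n, 1, 17, s, 16, 27, 23), (n, 1, 17, s, 29, 9, 23), (n, 1, 17, s, 31, 7, 23), (n, 1, 17, s, 40, 9, 23)}
π_{A, C} gives {(18, u), (18, x), (22, u), (22, x), (25, u), (25, x), (27, s), (7, s), (9, s)} (4 duplicate(s) eliminated).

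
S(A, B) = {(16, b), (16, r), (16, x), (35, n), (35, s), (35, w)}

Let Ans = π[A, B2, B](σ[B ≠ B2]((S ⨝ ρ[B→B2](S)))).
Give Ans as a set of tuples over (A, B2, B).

{(16, b, r), (16, b, x), (16, r, b), (16, r, x), (16, x, b), (16, x, r), (35, n, s), (35, n, w), (35, s, n), (35, s, w), (35, w, n), (35, w, s)}

ρ[B→B2]: schema becomes (A, B2); tuples unchanged.
Joining S and ρ[B→B2](S) on A yields {(16, b, b), (16, b, r), (16, b, x), (16, r, b), (16, r, r), (16, r, x), (16, x, b), (16, x, r), (16, x, x), (35, n, n), (35, n, s), (35, n, w), (35, s, n), (35, s, s), (35, s, w), (35, w, n), (35, w, s), (35, w, w)}.
Filtering on B ≠ B2 leaves {(16, b, r), (16, b, x), (16, r, b), (16, r, x), (16, x, b), (16, x, r), (35, n, s), (35, n, w), (35, s, n), (35, s, w), (35, w, n), (35, w, s)}.
π[A, B2, B]: project onto (A, B2, B) → {(16, b, r), (16, b, x), (16, r, b), (16, r, x), (16, x, b), (16, x, r), (35, n, s), (35, n, w), (35, s, n), (35, s, w), (35, w, n), (35, w, s)}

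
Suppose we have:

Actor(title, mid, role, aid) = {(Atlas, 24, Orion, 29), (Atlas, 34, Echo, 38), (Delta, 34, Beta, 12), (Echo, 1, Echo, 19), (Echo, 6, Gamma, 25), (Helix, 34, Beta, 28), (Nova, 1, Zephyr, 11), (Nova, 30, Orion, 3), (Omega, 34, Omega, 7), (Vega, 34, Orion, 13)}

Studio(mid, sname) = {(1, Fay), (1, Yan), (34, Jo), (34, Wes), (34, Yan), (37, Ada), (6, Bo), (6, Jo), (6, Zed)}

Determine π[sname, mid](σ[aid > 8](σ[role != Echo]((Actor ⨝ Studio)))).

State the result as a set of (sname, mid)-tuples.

{(Bo, 6), (Fay, 1), (Jo, 34), (Jo, 6), (Wes, 34), (Yan, 1), (Yan, 34), (Zed, 6)}

Joining Actor and Studio on mid yields {(Atlas, 34, Echo, 38, Jo), (Atlas, 34, Echo, 38, Wes), (Atlas, 34, Echo, 38, Yan), (Delta, 34, Beta, 12, Jo), (Delta, 34, Beta, 12, Wes), (Delta, 34, Beta, 12, Yan), (Echo, 1, Echo, 19, Fay), (Echo, 1, Echo, 19, Yan), (Echo, 6, Gamma, 25, Bo), (Echo, 6, Gamma, 25, Jo), (Echo, 6, Gamma, 25, Zed), (Helix, 34, Beta, 28, Jo), (Helix, 34, Beta, 28, Wes), (Helix, 34, Beta, 28, Yan), (Nova, 1, Zephyr, 11, Fay), (Nova, 1, Zephyr, 11, Yan), (Omega, 34, Omega, 7, Jo), (Omega, 34, Omega, 7, Wes), (Omega, 34, Omega, 7, Yan), (Vega, 34, Orion, 13, Jo), (Vega, 34, Orion, 13, Wes), (Vega, 34, Orion, 13, Yan)}.
Filtering on role != Echo leaves {(Delta, 34, Beta, 12, Jo), (Delta, 34, Beta, 12, Wes), (Delta, 34, Beta, 12, Yan), (Echo, 6, Gamma, 25, Bo), (Echo, 6, Gamma, 25, Jo), (Echo, 6, Gamma, 25, Zed), (Helix, 34, Beta, 28, Jo), (Helix, 34, Beta, 28, Wes), (Helix, 34, Beta, 28, Yan), (Nova, 1, Zephyr, 11, Fay), (Nova, 1, Zephyr, 11, Yan), (Omega, 34, Omega, 7, Jo), (Omega, 34, Omega, 7, Wes), (Omega, 34, Omega, 7, Yan), (Vega, 34, Orion, 13, Jo), (Vega, 34, Orion, 13, Wes), (Vega, 34, Orion, 13, Yan)}.
Filtering on aid > 8 leaves {(Delta, 34, Beta, 12, Jo), (Delta, 34, Beta, 12, Wes), (Delta, 34, Beta, 12, Yan), (Echo, 6, Gamma, 25, Bo), (Echo, 6, Gamma, 25, Jo), (Echo, 6, Gamma, 25, Zed), (Helix, 34, Beta, 28, Jo), (Helix, 34, Beta, 28, Wes), (Helix, 34, Beta, 28, Yan), (Nova, 1, Zephyr, 11, Fay), (Nova, 1, Zephyr, 11, Yan), (Vega, 34, Orion, 13, Jo), (Vega, 34, Orion, 13, Wes), (Vega, 34, Orion, 13, Yan)}.
Projecting to sname, mid (6 duplicate(s) eliminated): {(Bo, 6), (Fay, 1), (Jo, 34), (Jo, 6), (Wes, 34), (Yan, 1), (Yan, 34), (Zed, 6)}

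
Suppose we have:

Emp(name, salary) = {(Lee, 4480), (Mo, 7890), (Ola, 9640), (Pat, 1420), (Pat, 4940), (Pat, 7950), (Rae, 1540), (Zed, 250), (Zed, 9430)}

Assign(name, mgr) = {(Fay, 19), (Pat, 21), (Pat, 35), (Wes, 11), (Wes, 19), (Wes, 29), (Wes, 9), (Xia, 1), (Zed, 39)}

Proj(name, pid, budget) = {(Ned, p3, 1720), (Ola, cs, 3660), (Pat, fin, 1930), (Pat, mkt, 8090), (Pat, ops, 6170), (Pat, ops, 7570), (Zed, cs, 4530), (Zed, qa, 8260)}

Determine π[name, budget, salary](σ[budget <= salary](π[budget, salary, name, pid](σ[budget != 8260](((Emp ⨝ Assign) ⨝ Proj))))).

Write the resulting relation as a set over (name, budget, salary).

{(Pat, 1930, 4940), (Pat, 1930, 7950), (Pat, 6170, 7950), (Pat, 7570, 7950), (Zed, 4530, 9430)}

Natural join on name: {(Pat, 1420, 21), (Pat, 1420, 35), (Pat, 4940, 21), (Pat, 4940, 35), (Pat, 7950, 21), (Pat, 7950, 35), (Zed, 250, 39), (Zed, 9430, 39)}
Natural join on name: {(Pat, 1420, 21, fin, 1930), (Pat, 1420, 21, mkt, 8090), (Pat, 1420, 21, ops, 6170), (Pat, 1420, 21, ops, 7570), (Pat, 1420, 35, fin, 1930), (Pat, 1420, 35, mkt, 8090), (Pat, 1420, 35, ops, 6170), (Pat, 1420, 35, ops, 7570), (Pat, 4940, 21, fin, 1930), (Pat, 4940, 21, mkt, 8090), (Pat, 4940, 21, ops, 6170), (Pat, 4940, 21, ops, 7570), (Pat, 4940, 35, fin, 1930), (Pat, 4940, 35, mkt, 8090), (Pat, 4940, 35, ops, 6170), (Pat, 4940, 35, ops, 7570), (Pat, 7950, 21, fin, 1930), (Pat, 7950, 21, mkt, 8090), (Pat, 7950, 21, ops, 6170), (Pat, 7950, 21, ops, 7570), (Pat, 7950, 35, fin, 1930), (Pat, 7950, 35, mkt, 8090), (Pat, 7950, 35, ops, 6170), (Pat, 7950, 35, ops, 7570), (Zed, 250, 39, cs, 4530), (Zed, 250, 39, qa, 8260), (Zed, 9430, 39, cs, 4530), (Zed, 9430, 39, qa, 8260)}
Selection budget != 8260: {(Pat, 1420, 21, fin, 1930), (Pat, 1420, 21, mkt, 8090), (Pat, 1420, 21, ops, 6170), (Pat, 1420, 21, ops, 7570), (Pat, 1420, 35, fin, 1930), (Pat, 1420, 35, mkt, 8090), (Pat, 1420, 35, ops, 6170), (Pat, 1420, 35, ops, 7570), (Pat, 4940, 21, fin, 1930), (Pat, 4940, 21, mkt, 8090), (Pat, 4940, 21, ops, 6170), (Pat, 4940, 21, ops, 7570), (Pat, 4940, 35, fin, 1930), (Pat, 4940, 35, mkt, 8090), (Pat, 4940, 35, ops, 6170), (Pat, 4940, 35, ops, 7570), (Pat, 7950, 21, fin, 1930), (Pat, 7950, 21, mkt, 8090), (Pat, 7950, 21, ops, 6170), (Pat, 7950, 21, ops, 7570), (Pat, 7950, 35, fin, 1930), (Pat, 7950, 35, mkt, 8090), (Pat, 7950, 35, ops, 6170), (Pat, 7950, 35, ops, 7570), (Zed, 250, 39, cs, 4530), (Zed, 9430, 39, cs, 4530)}
Projecting to budget, salary, name, pid (12 duplicate(s) eliminated): {(1930, 1420, Pat, fin), (1930, 4940, Pat, fin), (1930, 7950, Pat, fin), (4530, 250, Zed, cs), (4530, 9430, Zed, cs), (6170, 1420, Pat, ops), (6170, 4940, Pat, ops), (6170, 7950, Pat, ops), (7570, 1420, Pat, ops), (7570, 4940, Pat, ops), (7570, 7950, Pat, ops), (8090, 1420, Pat, mkt), (8090, 4940, Pat, mkt), (8090, 7950, Pat, mkt)}
Selection budget <= salary: {(1930, 4940, Pat, fin), (1930, 7950, Pat, fin), (4530, 9430, Zed, cs), (6170, 7950, Pat, ops), (7570, 7950, Pat, ops)}
Projecting to name, budget, salary: {(Pat, 1930, 4940), (Pat, 1930, 7950), (Pat, 6170, 7950), (Pat, 7570, 7950), (Zed, 4530, 9430)}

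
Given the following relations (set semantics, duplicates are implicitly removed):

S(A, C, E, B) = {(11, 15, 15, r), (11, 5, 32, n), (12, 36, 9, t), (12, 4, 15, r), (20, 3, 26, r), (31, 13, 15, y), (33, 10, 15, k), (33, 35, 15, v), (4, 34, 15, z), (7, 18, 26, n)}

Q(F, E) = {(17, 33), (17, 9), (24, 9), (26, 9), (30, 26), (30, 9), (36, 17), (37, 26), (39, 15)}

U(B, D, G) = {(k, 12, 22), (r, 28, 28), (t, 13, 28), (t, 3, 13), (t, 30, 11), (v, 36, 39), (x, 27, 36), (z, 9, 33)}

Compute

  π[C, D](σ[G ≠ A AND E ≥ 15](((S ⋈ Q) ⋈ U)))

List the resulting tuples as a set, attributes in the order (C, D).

{(10, 12), (15, 28), (3, 28), (34, 9), (35, 36), (4, 28)}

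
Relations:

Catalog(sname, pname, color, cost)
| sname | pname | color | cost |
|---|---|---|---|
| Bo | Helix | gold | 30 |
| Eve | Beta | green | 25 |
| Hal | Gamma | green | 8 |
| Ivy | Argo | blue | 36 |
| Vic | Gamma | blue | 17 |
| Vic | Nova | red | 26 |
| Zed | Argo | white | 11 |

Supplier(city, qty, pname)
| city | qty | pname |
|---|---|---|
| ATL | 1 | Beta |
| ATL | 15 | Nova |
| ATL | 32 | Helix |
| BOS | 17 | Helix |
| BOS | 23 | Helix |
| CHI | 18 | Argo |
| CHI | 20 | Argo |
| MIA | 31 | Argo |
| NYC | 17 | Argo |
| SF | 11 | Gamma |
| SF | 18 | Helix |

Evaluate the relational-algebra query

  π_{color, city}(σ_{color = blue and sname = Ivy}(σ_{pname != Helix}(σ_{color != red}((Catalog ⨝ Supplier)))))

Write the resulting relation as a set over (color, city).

Joining Catalog and Supplier on pname yields {(Bo, Helix, gold, 30, ATL, 32), (Bo, Helix, gold, 30, BOS, 17), (Bo, Helix, gold, 30, BOS, 23), (Bo, Helix, gold, 30, SF, 18), (Eve, Beta, green, 25, ATL, 1), (Hal, Gamma, green, 8, SF, 11), (Ivy, Argo, blue, 36, CHI, 18), (Ivy, Argo, blue, 36, CHI, 20), (Ivy, Argo, blue, 36, MIA, 31), (Ivy, Argo, blue, 36, NYC, 17), (Vic, Gamma, blue, 17, SF, 11), (Vic, Nova, red, 26, ATL, 15), (Zed, Argo, white, 11, CHI, 18), (Zed, Argo, white, 11, CHI, 20), (Zed, Argo, white, 11, MIA, 31), (Zed, Argo, white, 11, NYC, 17)}.
Selection color != red: {(Bo, Helix, gold, 30, ATL, 32), (Bo, Helix, gold, 30, BOS, 17), (Bo, Helix, gold, 30, BOS, 23), (Bo, Helix, gold, 30, SF, 18), (Eve, Beta, green, 25, ATL, 1), (Hal, Gamma, green, 8, SF, 11), (Ivy, Argo, blue, 36, CHI, 18), (Ivy, Argo, blue, 36, CHI, 20), (Ivy, Argo, blue, 36, MIA, 31), (Ivy, Argo, blue, 36, NYC, 17), (Vic, Gamma, blue, 17, SF, 11), (Zed, Argo, white, 11, CHI, 18), (Zed, Argo, white, 11, CHI, 20), (Zed, Argo, white, 11, MIA, 31), (Zed, Argo, white, 11, NYC, 17)}
Selection pname != Helix: {(Eve, Beta, green, 25, ATL, 1), (Hal, Gamma, green, 8, SF, 11), (Ivy, Argo, blue, 36, CHI, 18), (Ivy, Argo, blue, 36, CHI, 20), (Ivy, Argo, blue, 36, MIA, 31), (Ivy, Argo, blue, 36, NYC, 17), (Vic, Gamma, blue, 17, SF, 11), (Zed, Argo, white, 11, CHI, 18), (Zed, Argo, white, 11, CHI, 20), (Zed, Argo, white, 11, MIA, 31), (Zed, Argo, white, 11, NYC, 17)}
Selection color = blue and sname = Ivy: {(Ivy, Argo, blue, 36, CHI, 18), (Ivy, Argo, blue, 36, CHI, 20), (Ivy, Argo, blue, 36, MIA, 31), (Ivy, Argo, blue, 36, NYC, 17)}
Keep only column(s) color, city (1 duplicate(s) eliminated): {(blue, CHI), (blue, MIA), (blue, NYC)}

{(blue, CHI), (blue, MIA), (blue, NYC)}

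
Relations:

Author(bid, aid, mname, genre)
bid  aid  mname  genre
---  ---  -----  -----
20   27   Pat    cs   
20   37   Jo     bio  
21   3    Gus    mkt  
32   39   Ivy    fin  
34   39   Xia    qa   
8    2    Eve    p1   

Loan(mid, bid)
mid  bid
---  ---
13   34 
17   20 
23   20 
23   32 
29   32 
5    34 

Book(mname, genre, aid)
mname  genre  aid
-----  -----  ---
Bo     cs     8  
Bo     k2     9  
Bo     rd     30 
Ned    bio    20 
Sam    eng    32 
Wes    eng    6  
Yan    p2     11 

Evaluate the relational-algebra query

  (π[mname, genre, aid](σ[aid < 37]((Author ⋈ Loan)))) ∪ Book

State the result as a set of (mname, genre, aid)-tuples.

{(Bo, cs, 8), (Bo, k2, 9), (Bo, rd, 30), (Ned, bio, 20), (Pat, cs, 27), (Sam, eng, 32), (Wes, eng, 6), (Yan, p2, 11)}

Author ⋈ Loan (natural join on bid): {(20, 27, Pat, cs, 17), (20, 27, Pat, cs, 23), (20, 37, Jo, bio, 17), (20, 37, Jo, bio, 23), (32, 39, Ivy, fin, 23), (32, 39, Ivy, fin, 29), (34, 39, Xia, qa, 13), (34, 39, Xia, qa, 5)}
σ[aid < 37]: keep tuples satisfying aid < 37 → {(20, 27, Pat, cs, 17), (20, 27, Pat, cs, 23)}
π_{mname, genre, aid} gives {(Pat, cs, 27)} (1 duplicate(s) eliminated).
Taking the union: {(Bo, cs, 8), (Bo, k2, 9), (Bo, rd, 30), (Ned, bio, 20), (Pat, cs, 27), (Sam, eng, 32), (Wes, eng, 6), (Yan, p2, 11)}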